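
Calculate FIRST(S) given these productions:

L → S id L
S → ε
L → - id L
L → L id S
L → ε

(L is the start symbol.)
{ ε }

From S → ε:
  - ε-production, so ε ∈ FIRST(S)

Collecting: FIRST(S) = { ε }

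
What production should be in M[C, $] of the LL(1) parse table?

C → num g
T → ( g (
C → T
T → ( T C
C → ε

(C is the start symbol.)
C → ε

To find M[C, $], we find productions for C where $ is in the predict set (PREDICT(N → α) = (FIRST(α) \ {ε}) ∪ (FOLLOW(N) if α ⇒* ε)).

Relevant sets:
  FIRST(T) = { '(' }
  FOLLOW(C) = { $, '(', 'num' }

C → num g: PREDICT = { 'num' }
C → T: PREDICT = { '(' }
C → ε: PREDICT = { $, '(', 'num' }
  $ is in predict set, so this production goes in M[C, $]

M[C, $] = C → ε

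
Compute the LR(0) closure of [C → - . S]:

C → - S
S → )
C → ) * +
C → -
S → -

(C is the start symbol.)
Start with: [C → - . S]
  [C → - . S] has the dot before S: add [S → . )], [S → . -]
No further items can be added.

CLOSURE = { [C → - . S], [S → . )], [S → . -] }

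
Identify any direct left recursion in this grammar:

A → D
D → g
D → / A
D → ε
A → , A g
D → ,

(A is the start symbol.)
No direct left recursion

Direct left recursion occurs when N → N α for some non-terminal N (the right-hand side begins with the left-hand side itself).

A → D: starts with D
D → g: starts with g
D → / A: starts with '/'
D → ε: starts with ε
A → , A g: starts with ','
D → ,: starts with ','

No direct left recursion found.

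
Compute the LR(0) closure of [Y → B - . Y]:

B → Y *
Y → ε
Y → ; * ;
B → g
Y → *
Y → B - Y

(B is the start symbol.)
To compute CLOSURE, for each item [A → α.Bβ] where B is a non-terminal, add [B → .γ] for all productions B → γ; repeat for the newly added items until nothing changes.

Start with: [Y → B - . Y]
  [Y → B - . Y] has the dot before Y: add [Y → .], [Y → . ; * ;], [Y → . *], [Y → . B - Y]
  [Y → . B - Y] has the dot before B: add [B → . Y *], [B → . g]
No further items can be added.

CLOSURE = { [B → . Y *], [B → . g], [Y → . *], [Y → . ; * ;], [Y → . B - Y], [Y → .], [Y → B - . Y] }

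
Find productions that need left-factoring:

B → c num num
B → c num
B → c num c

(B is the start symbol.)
Left-factoring is needed when two productions for the same non-terminal
share a common prefix on the right-hand side.

Productions for B:
  B → c num num
  B → c num
  B → c num c

Found common prefix 'c num' in productions for B

Answer: Yes, B has productions with common prefix 'c num'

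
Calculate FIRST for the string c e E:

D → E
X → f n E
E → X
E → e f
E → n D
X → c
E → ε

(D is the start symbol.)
To compute FIRST(c e E), process the symbols left to right:
Symbol c is a terminal. Add 'c' and stop.
FIRST(c e E) = { 'c' }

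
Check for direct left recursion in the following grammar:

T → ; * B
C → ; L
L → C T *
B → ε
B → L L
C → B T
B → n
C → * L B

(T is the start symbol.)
No direct left recursion

Direct left recursion occurs when N → N α for some non-terminal N (the right-hand side begins with the left-hand side itself).

T → ; * B: starts with ';'
C → ; L: starts with ';'
L → C T *: starts with C
B → ε: starts with ε
B → L L: starts with L
C → B T: starts with B
B → n: starts with n
C → * L B: starts with '*'

No direct left recursion found.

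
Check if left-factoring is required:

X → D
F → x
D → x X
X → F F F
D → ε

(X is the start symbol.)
Left-factoring is needed when two productions for the same non-terminal
share a common prefix on the right-hand side.

Productions for X:
  X → D
  X → F F F
Productions for D:
  D → x X
  D → ε

No common prefixes found.

Answer: No, left-factoring is not needed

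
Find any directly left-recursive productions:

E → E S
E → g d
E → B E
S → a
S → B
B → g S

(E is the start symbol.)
Yes, E is left-recursive

Direct left recursion occurs when N → N α for some non-terminal N (the right-hand side begins with the left-hand side itself).

E → E S: LEFT RECURSIVE (starts with E)
E → g d: starts with g
E → B E: starts with B
S → a: starts with a
S → B: starts with B
B → g S: starts with g

The grammar has direct left recursion on: E.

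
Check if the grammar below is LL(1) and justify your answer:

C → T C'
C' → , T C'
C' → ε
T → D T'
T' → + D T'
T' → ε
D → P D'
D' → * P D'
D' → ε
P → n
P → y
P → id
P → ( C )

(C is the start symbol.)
Yes, the grammar is LL(1).

A grammar is LL(1) if for each non-terminal N with multiple productions, the predict sets of those productions are pairwise disjoint, where PREDICT(N → α) = (FIRST(α) \ {ε}) ∪ (FOLLOW(N) if α ⇒* ε).

Relevant sets:
  FOLLOW(C') = { $, ')' }
  FOLLOW(T') = { $, ')', ',' }
  FOLLOW(D') = { $, ')', '+', ',' }

For C':
  PREDICT(C' → ',' T C') = { ',' }
  PREDICT(C' → ε) = { $, ')' }
For T':
  PREDICT(T' → '+' D T') = { '+' }
  PREDICT(T' → ε) = { $, ')', ',' }
For D':
  PREDICT(D' → '*' P D') = { '*' }
  PREDICT(D' → ε) = { $, ')', '+', ',' }
For P:
  PREDICT(P → n) = { 'n' }
  PREDICT(P → y) = { 'y' }
  PREDICT(P → id) = { 'id' }
  PREDICT(P → '(' C ')') = { '(' }
C, T, D have a single production, so nothing to check there.

All predict sets are disjoint. The grammar IS LL(1).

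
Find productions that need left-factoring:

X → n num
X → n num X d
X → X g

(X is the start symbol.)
Yes, X has productions with common prefix 'n num'

Left-factoring is needed when two productions for the same non-terminal
share a common prefix on the right-hand side.

Productions for X:
  X → n num
  X → n num X d
  X → X g

Found common prefix 'n num' in productions for X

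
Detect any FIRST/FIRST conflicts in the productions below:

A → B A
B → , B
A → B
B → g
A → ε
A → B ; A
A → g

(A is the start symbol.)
Yes. A → B A / A → B on { ',', 'g' }; A → B A / A → B ';' A on { ',', 'g' }; A → B A / A → g on { 'g' }; A → B / A → B ';' A on { ',', 'g' }; A → B / A → g on { 'g' }; A → B ';' A / A → g on { 'g' }

FIRST sets of the non-terminals at (or reachable through a nullable prefix from) the front of some alternative:
  FIRST(B) = { ',', 'g' }

Productions for A:
  A → B A: FIRST = { ',', 'g' }
  A → B: FIRST = { ',', 'g' }
  A → ε: FIRST = { ε }
  A → B ; A: FIRST = { ',', 'g' }
  A → g: FIRST = { 'g' }
Productions for B:
  B → , B: FIRST = { ',' }
  B → g: FIRST = { 'g' }

Conflict for A: A → B A and A → B
  Overlap: { ',', 'g' }
Conflict for A: A → B A and A → B ; A
  Overlap: { ',', 'g' }
Conflict for A: A → B A and A → g
  Overlap: { 'g' }
Conflict for A: A → B and A → B ; A
  Overlap: { ',', 'g' }
Conflict for A: A → B and A → g
  Overlap: { 'g' }
Conflict for A: A → B ; A and A → g
  Overlap: { 'g' }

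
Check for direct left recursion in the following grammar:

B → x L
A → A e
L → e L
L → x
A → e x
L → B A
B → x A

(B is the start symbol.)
Direct left recursion occurs when N → N α for some non-terminal N (the right-hand side begins with the left-hand side itself).

B → x L: starts with x
A → A e: LEFT RECURSIVE (starts with A)
L → e L: starts with e
L → x: starts with x
A → e x: starts with e
L → B A: starts with B
B → x A: starts with x

The grammar has direct left recursion on: A.

Answer: Yes, A is left-recursive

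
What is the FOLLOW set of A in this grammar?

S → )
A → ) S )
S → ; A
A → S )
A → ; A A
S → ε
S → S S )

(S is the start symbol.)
{ $, ')', ';' }

In S → ; A: A is at the end, add FOLLOW(S)
In A → ; A A: A is followed by A, add FIRST(A) \ {ε} = { ')', ';' }
In A → ; A A: A is at the end; this adds FOLLOW(A) to itself — nothing new

The FOLLOW sets referred to above (computed the same way, to a fixed point):
  FOLLOW(S) = { $, ')', ';' }

Taking the union: FOLLOW(A) = { $, ')', ';' }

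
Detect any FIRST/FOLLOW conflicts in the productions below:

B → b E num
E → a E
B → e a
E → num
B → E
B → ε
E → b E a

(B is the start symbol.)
No FIRST/FOLLOW conflicts.

A FIRST/FOLLOW conflict occurs when a non-terminal N has a nullable alternative N → β (β ⇒* ε) and another alternative N → α with FIRST(α) ∩ FOLLOW(N) ≠ ∅: on such a lookahead the parser cannot decide between expanding α and letting N vanish via β.

Nullable non-terminals: B.
FIRST sets used below: FIRST(E) = { 'a', 'b', 'num' }

B: nullable alternative(s) B → ε; FOLLOW(B) = { $ }
  B → b E num: FIRST \ {ε} = { 'b' } — disjoint from FOLLOW(B)
  B → e a: FIRST \ {ε} = { 'e' } — disjoint from FOLLOW(B)
  B → E: FIRST \ {ε} = { 'a', 'b', 'num' } — disjoint from FOLLOW(B)
  B → ε: FIRST \ {ε} = { } — this is the only nullable alternative, skip

E has no nullable alternative, so no FIRST/FOLLOW check is needed there.

No FIRST/FOLLOW conflicts found.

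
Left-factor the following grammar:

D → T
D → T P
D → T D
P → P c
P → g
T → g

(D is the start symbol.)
Left-factoring transforms A → αβ₁ | αβ₂ into A → αA' and A' → β₁ | β₂
(α is the longest common prefix among the alternatives). Repeat until
no nonterminal has two alternatives with a common prefix.

Round 1: D has alternatives sharing prefix 'T'. Introduce D': D → T D'
  Add: D' → ε
  Add: D' → P
  Add: D' → D

No remaining common prefixes — done.

Resulting grammar:
D → T D'
D' → ε
D' → P
D' → D
P → P c
P → g
T → g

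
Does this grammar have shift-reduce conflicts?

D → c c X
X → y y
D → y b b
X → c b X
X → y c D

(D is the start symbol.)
No shift-reduce conflicts

Augment with D' → D and build the canonical LR(0) collection (I0 = CLOSURE({[D' → . D]}), then GOTO on every symbol after a dot until no new states appear). It has 15 states:
  I0: { [D → . c c X], [D → . y b b], [D' → . D] }  — shift
  I1: { [D' → D .] }  — accept
  I2: { [D → c . c X] }  — shift
  I3: { [D → y . b b] }  — shift
  I4: { [D → y b . b] }  — shift
  I5: { [D → y b b .] }  — reduce
  I6: { [D → c c . X], [X → . c b X], [X → . y c D], [X → . y y] }  — shift
  I7: { [D → c c X .] }  — reduce
  I8: { [X → c . b X] }  — shift
  I9: { [X → y . c D], [X → y . y] }  — shift
  I10: { [D → . c c X], [D → . y b b], [X → y c . D] }  — shift
  I11: { [X → y y .] }  — reduce
  I12: { [X → y c D .] }  — reduce
  I13: { [X → . c b X], [X → . y c D], [X → . y y], [X → c b . X] }  — shift
  I14: { [X → c b X .] }  — reduce

No state contains both a complete item and a shift item.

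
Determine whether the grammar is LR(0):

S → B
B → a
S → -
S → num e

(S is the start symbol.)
Yes, the grammar is LR(0)

A grammar is LR(0) if no state in the canonical LR(0) collection has:
  - both a shift item (dot before a terminal) and a complete item (shift-reduce conflict), or
  - two or more complete items (reduce-reduce conflict; the accept item [S' → S .] counts as a complete item here).

Augment with S' → S and build the canonical LR(0) collection (I0 = CLOSURE({[S' → . S]}), then GOTO on every symbol after a dot until no new states appear). It has 7 states:
  I0: { [B → . a], [S → . -], [S → . B], [S → . num e], [S' → . S] }  — shift
  I1: { [S → - .] }  — reduce
  I2: { [S → B .] }  — reduce
  I3: { [S' → S .] }  — accept
  I4: { [B → a .] }  — reduce
  I5: { [S → num . e] }  — shift
  I6: { [S → num e .] }  — reduce

Every state is either a pure shift/goto state or contains exactly one complete item and nothing to shift — no conflicts. The grammar is LR(0).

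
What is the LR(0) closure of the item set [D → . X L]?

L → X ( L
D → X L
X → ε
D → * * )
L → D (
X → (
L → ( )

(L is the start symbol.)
Start with: [D → . X L]
  [D → . X L] has the dot before X: add [X → .], [X → . (]
No further items can be added.

CLOSURE = { [D → . X L], [X → . (], [X → .] }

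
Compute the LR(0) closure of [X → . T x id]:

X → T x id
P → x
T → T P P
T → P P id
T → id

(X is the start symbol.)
To compute CLOSURE, for each item [A → α.Bβ] where B is a non-terminal, add [B → .γ] for all productions B → γ; repeat for the newly added items until nothing changes.

Start with: [X → . T x id]
  [X → . T x id] has the dot before T: add [T → . T P P], [T → . P P id], [T → . id]
  [T → . P P id] has the dot before P: add [P → . x]
No further items can be added.

CLOSURE = { [P → . x], [T → . P P id], [T → . T P P], [T → . id], [X → . T x id] }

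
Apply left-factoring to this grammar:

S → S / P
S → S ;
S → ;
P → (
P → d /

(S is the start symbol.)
Left-factoring transforms A → αβ₁ | αβ₂ into A → αA' and A' → β₁ | β₂
(α is the longest common prefix among the alternatives). Repeat until
no nonterminal has two alternatives with a common prefix.

Round 1: S has alternatives sharing prefix 'S'. Introduce S': S → S S'
  Add: S' → / P
  Add: S' → ;

No remaining common prefixes — done.

Resulting grammar:
S → S S'
S' → / P
S' → ;
S → ;
P → (
P → d /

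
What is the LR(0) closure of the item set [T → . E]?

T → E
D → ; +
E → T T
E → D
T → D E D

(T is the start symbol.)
{ [D → . ; +], [E → . D], [E → . T T], [T → . D E D], [T → . E] }

To compute CLOSURE, for each item [A → α.Bβ] where B is a non-terminal, add [B → .γ] for all productions B → γ; repeat for the newly added items until nothing changes.

Start with: [T → . E]
  [T → . E] has the dot before E: add [E → . T T], [E → . D]
  [E → . T T] has the dot before T: add [T → . D E D]
  [E → . D] has the dot before D: add [D → . ; +]
No further items can be added.

CLOSURE = { [D → . ; +], [E → . D], [E → . T T], [T → . D E D], [T → . E] }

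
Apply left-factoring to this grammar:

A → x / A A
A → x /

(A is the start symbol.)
A → x / A'
A' → A A
A' → ε

Left-factoring transforms A → αβ₁ | αβ₂ into A → αA' and A' → β₁ | β₂
(α is the longest common prefix among the alternatives). Repeat until
no nonterminal has two alternatives with a common prefix.

Round 1: A has alternatives sharing prefix 'x /'. Introduce A': A → x / A'
  Add: A' → A A
  Add: A' → ε

No remaining common prefixes — done.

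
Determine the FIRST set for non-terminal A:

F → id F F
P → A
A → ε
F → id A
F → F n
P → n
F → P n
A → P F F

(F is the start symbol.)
{ 'id', 'n', ε }

FIRST sets of the other non-terminals involved (by the same procedure, iterated to a fixed point):
  FIRST(P) = { 'id', 'n', ε }
  FIRST(F) = { 'id', 'n' }

From A → ε:
  - ε-production, so ε ∈ FIRST(A)
From A → P F F:
  - P is a non-terminal: add FIRST(P) \ {ε} = { 'id', 'n' }
    P is nullable, so continue to the next symbol
  - F is a non-terminal: add FIRST(F) \ {ε} = { 'id', 'n' }
    F is not nullable, so stop

Collecting: FIRST(A) = { 'id', 'n', ε }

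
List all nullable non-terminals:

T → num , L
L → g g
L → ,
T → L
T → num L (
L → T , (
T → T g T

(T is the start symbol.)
There are no ε-productions, so no non-terminal can derive ε.
No non-terminals are nullable.

Answer: None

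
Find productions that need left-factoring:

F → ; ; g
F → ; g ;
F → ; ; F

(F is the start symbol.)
Left-factoring is needed when two productions for the same non-terminal
share a common prefix on the right-hand side.

Productions for F:
  F → ; ; g
  F → ; g ;
  F → ; ; F

Found common prefix ';' in productions for F

Answer: Yes, F has productions with common prefix ';'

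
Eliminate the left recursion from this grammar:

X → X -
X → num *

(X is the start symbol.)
X is directly left-recursive. The standard transformation for
  A → A α₁ | ... | A α_m | β₁ | ... | β_n
is
  A  → β₁ A' | ... | β_n A'
  A' → α₁ A' | ... | α_m A' | ε

X → num * becomes X → num * X'
X → X - becomes X' → - X'
Add X' → ε

Resulting grammar:
X → num * X'
X' → - X'
X' → ε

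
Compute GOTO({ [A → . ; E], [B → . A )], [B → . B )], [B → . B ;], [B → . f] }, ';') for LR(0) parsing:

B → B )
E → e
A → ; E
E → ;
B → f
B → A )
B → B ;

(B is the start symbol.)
GOTO(I, ';') = CLOSURE({ [A → αX.β] : [A → α.Xβ] ∈ I, X = ';' })

Items with dot before ';', with the dot advanced:
  [A → . ; E] → [A → ; . E]
Closure of the advanced items:
  [A → ; . E] has the dot before E: add [E → . e], [E → . ;]

GOTO = { [A → ; . E], [E → . ;], [E → . e] }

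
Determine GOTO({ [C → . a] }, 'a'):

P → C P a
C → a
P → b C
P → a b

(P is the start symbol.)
{ [C → a .] }

GOTO(I, 'a') = CLOSURE({ [A → αX.β] : [A → α.Xβ] ∈ I, X = 'a' })

Items with dot before 'a', with the dot advanced:
  [C → . a] → [C → a .]
Closure adds nothing (no advanced item has the dot before a non-terminal).

GOTO = { [C → a .] }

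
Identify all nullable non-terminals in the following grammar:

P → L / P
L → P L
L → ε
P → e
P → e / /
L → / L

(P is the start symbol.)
{ 'L' }

A non-terminal is nullable if it can derive ε (the empty string): either it has an ε-production, or it has a production whose right-hand side consists entirely of nullable non-terminals.

ε-productions: L → ε
So L is immediately nullable.
No further non-terminal can be added: every production for the remaining non-terminals contains a terminal or a non-nullable non-terminal.
Nullable = { 'L' }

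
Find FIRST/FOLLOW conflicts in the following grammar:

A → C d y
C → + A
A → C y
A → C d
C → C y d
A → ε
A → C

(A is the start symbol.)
Nullable non-terminals: A.
FIRST sets used below: FIRST(C) = { '+' }

A: nullable alternative(s) A → ε; FOLLOW(A) = { $, 'd', 'y' }
  A → C d y: FIRST \ {ε} = { '+' } — disjoint from FOLLOW(A)
  A → C y: FIRST \ {ε} = { '+' } — disjoint from FOLLOW(A)
  A → C d: FIRST \ {ε} = { '+' } — disjoint from FOLLOW(A)
  A → ε: FIRST \ {ε} = { } — this is the only nullable alternative, skip
  A → C: FIRST \ {ε} = { '+' } — disjoint from FOLLOW(A)

C has no nullable alternative, so no FIRST/FOLLOW check is needed there.

No FIRST/FOLLOW conflicts found.

Answer: No FIRST/FOLLOW conflicts.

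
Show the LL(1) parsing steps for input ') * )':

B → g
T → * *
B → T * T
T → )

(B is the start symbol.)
Stack is shown with the top on the left.

Stack    Input    Action
------------------------
B $      ) * ) $  output B → T * T
T * T $  ) * ) $  output T → )
) * T $  ) * ) $  match ')'
* T $    * ) $    match '*'
T $      ) $      output T → )
) $      ) $      match ')'
$        $        accept

The string is accepted.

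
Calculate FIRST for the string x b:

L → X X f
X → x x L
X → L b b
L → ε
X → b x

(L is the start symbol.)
To compute FIRST(x b), process the symbols left to right:
Symbol x is a terminal. Add 'x' and stop.
FIRST(x b) = { 'x' }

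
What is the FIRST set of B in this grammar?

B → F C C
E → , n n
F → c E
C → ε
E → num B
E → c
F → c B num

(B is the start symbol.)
{ 'c' }

To compute FIRST(B), examine every production with B on the left-hand side, reading each right-hand side left to right until a non-nullable symbol is reached.

FIRST sets of the other non-terminals involved (by the same procedure, iterated to a fixed point):
  FIRST(F) = { 'c' }

From B → F C C:
  - F is a non-terminal: add FIRST(F) \ {ε} = { 'c' }
    F is not nullable, so stop

Collecting: FIRST(B) = { 'c' }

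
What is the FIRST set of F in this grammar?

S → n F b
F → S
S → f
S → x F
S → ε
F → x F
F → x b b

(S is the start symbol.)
To compute FIRST(F), examine every production with F on the left-hand side, reading each right-hand side left to right until a non-nullable symbol is reached.

FIRST sets of the other non-terminals involved (by the same procedure, iterated to a fixed point):
  FIRST(S) = { 'f', 'n', 'x', ε }

From F → S:
  - S is a non-terminal: add FIRST(S) \ {ε} = { 'f', 'n', 'x' }
    S is nullable and nothing follows, so the whole right-hand side can vanish: ε ∈ FIRST(F)
From F → x F:
  - x is a terminal: add 'x' and stop
From F → x b b:
  - x is a terminal: add 'x' and stop

Collecting: FIRST(F) = { 'f', 'n', 'x', ε }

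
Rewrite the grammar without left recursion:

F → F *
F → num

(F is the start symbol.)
F is directly left-recursive. The standard transformation for
  A → A α₁ | ... | A α_m | β₁ | ... | β_n
is
  A  → β₁ A' | ... | β_n A'
  A' → α₁ A' | ... | α_m A' | ε

F → num becomes F → num F'
F → F * becomes F' → * F'
Add F' → ε

Resulting grammar:
F → num F'
F' → * F'
F' → ε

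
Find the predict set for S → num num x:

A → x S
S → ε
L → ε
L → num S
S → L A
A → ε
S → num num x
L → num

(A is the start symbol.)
{ 'num' }

PREDICT(S → num num x) = (FIRST(RHS) \ {ε}) ∪ (FOLLOW(S) if ε ∈ FIRST(RHS), i.e. RHS ⇒* ε)
FIRST(num num x) = { 'num' }
ε ∉ FIRST(num num x), so FOLLOW(S) is not added.
PREDICT(S → num num x) = { 'num' }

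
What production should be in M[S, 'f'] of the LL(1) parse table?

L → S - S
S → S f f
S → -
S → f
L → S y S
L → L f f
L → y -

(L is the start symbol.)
S → S f f, S → f

To find M[S, 'f'], we find productions for S where 'f' is in the predict set (PREDICT(N → α) = (FIRST(α) \ {ε}) ∪ (FOLLOW(N) if α ⇒* ε)).

Relevant sets:
  FIRST(S) = { '-', 'f' }

S → S f f: PREDICT = { '-', 'f' }
  'f' is in predict set, so this production goes in M[S, 'f']
S → -: PREDICT = { '-' }
S → f: PREDICT = { 'f' }
  'f' is in predict set, so this production goes in M[S, 'f']

M[S, 'f'] = S → S f f, S → f  (a multiply-defined cell — the grammar is not LL(1))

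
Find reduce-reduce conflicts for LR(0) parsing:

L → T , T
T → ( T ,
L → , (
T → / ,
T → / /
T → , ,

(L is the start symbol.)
A reduce-reduce conflict occurs when an LR(0) state has two complete items [A → α .] and [B → β .] — both call for a reduction, and with no lookahead the parser cannot choose between them.

Augment with L' → L and build the canonical LR(0) collection (I0 = CLOSURE({[L' → . L]}), then GOTO on every symbol after a dot until no new states appear). It has 15 states:
  I0: { [L → . , (], [L → . T , T], [L' → . L], [T → . ( T ,], [T → . , ,], [T → . / ,], [T → . / /] }  — shift
  I1: { [T → ( . T ,], [T → . ( T ,], [T → . , ,], [T → . / ,], [T → . / /] }  — shift
  I2: { [L → , . (], [T → , . ,] }  — shift
  I3: { [T → / . ,], [T → / . /] }  — shift
  I4: { [L' → L .] }  — accept
  I5: { [L → T . , T] }  — shift
  I6: { [L → T , . T], [T → . ( T ,], [T → . , ,], [T → . / ,], [T → . / /] }  — shift
  I7: { [T → , . ,] }  — shift
  I8: { [L → T , T .] }  — reduce
  I9: { [T → , , .] }  — reduce
  I10: { [T → / , .] }  — reduce
  I11: { [T → / / .] }  — reduce
  I12: { [L → , ( .] }  — reduce
  I13: { [T → ( T . ,] }  — shift
  I14: { [T → ( T , .] }  — reduce

No state contains more than one complete item.

Answer: No reduce-reduce conflicts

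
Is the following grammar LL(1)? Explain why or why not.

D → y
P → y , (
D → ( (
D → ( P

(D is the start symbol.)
No. Predict set conflict for D: { '(' }

For D:
  PREDICT(D → y) = { 'y' }
  PREDICT(D → '(' '(') = { '(' }
  PREDICT(D → '(' P) = { '(' }
P has a single production, so nothing to check there.

Conflict found: Predict set conflict for D: { '(' }
The grammar is NOT LL(1).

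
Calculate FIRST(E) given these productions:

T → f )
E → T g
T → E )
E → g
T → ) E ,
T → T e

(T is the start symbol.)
To compute FIRST(E), examine every production with E on the left-hand side, reading each right-hand side left to right until a non-nullable symbol is reached.

FIRST sets of the other non-terminals involved (by the same procedure, iterated to a fixed point):
  FIRST(T) = { ')', 'f', 'g' }

From E → T g:
  - T is a non-terminal: add FIRST(T) \ {ε} = { ')', 'f', 'g' }
    T is not nullable, so stop
From E → g:
  - g is a terminal: add 'g' and stop

Collecting: FIRST(E) = { ')', 'f', 'g' }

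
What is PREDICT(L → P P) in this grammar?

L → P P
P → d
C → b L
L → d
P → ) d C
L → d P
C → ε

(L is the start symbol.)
{ ')', 'd' }

PREDICT(L → P P) = (FIRST(RHS) \ {ε}) ∪ (FOLLOW(L) if ε ∈ FIRST(RHS), i.e. RHS ⇒* ε)
FIRST(P) = { ')', 'd' }
FIRST(P P) = { ')', 'd' }
ε ∉ FIRST(P P), so FOLLOW(L) is not added.
PREDICT(L → P P) = { ')', 'd' }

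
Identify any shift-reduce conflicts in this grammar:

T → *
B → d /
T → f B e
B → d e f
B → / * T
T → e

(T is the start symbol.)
No shift-reduce conflicts

Augment with T' → T and build the canonical LR(0) collection (I0 = CLOSURE({[T' → . T]}), then GOTO on every symbol after a dot until no new states appear). It has 14 states:
  I0: { [T → . *], [T → . e], [T → . f B e], [T' → . T] }  — shift
  I1: { [T → * .] }  — reduce
  I2: { [T' → T .] }  — accept
  I3: { [T → e .] }  — reduce
  I4: { [B → . / * T], [B → . d /], [B → . d e f], [T → f . B e] }  — shift
  I5: { [B → / . * T] }  — shift
  I6: { [T → f B . e] }  — shift
  I7: { [B → d . /], [B → d . e f] }  — shift
  I8: { [B → d / .] }  — reduce
  I9: { [B → d e . f] }  — shift
  I10: { [B → d e f .] }  — reduce
  I11: { [T → f B e .] }  — reduce
  I12: { [B → / * . T], [T → . *], [T → . e], [T → . f B e] }  — shift
  I13: { [B → / * T .] }  — reduce

No state contains both a complete item and a shift item.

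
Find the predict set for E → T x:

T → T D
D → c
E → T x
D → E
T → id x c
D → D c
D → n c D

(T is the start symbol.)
{ 'id' }

PREDICT(E → T x) = (FIRST(RHS) \ {ε}) ∪ (FOLLOW(E) if ε ∈ FIRST(RHS), i.e. RHS ⇒* ε)
FIRST(T) = { 'id' }
FIRST(T x) = { 'id' }
ε ∉ FIRST(T x), so FOLLOW(E) is not added.
PREDICT(E → T x) = { 'id' }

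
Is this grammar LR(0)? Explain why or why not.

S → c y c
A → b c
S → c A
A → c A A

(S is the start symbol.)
Yes, the grammar is LR(0)

Augment with S' → S and build the canonical LR(0) collection (I0 = CLOSURE({[S' → . S]}), then GOTO on every symbol after a dot until no new states appear). It has 11 states:
  I0: { [S → . c A], [S → . c y c], [S' → . S] }  — shift
  I1: { [S' → S .] }  — accept
  I2: { [A → . b c], [A → . c A A], [S → c . A], [S → c . y c] }  — shift
  I3: { [S → c A .] }  — reduce
  I4: { [A → b . c] }  — shift
  I5: { [A → . b c], [A → . c A A], [A → c . A A] }  — shift
  I6: { [S → c y . c] }  — shift
  I7: { [S → c y c .] }  — reduce
  I8: { [A → . b c], [A → . c A A], [A → c A . A] }  — shift
  I9: { [A → c A A .] }  — reduce
  I10: { [A → b c .] }  — reduce

Every state is either a pure shift/goto state or contains exactly one complete item and nothing to shift — no conflicts. The grammar is LR(0).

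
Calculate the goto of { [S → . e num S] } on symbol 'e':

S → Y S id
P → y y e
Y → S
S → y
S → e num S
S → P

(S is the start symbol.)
{ [S → e . num S] }

GOTO(I, 'e') = CLOSURE({ [A → αX.β] : [A → α.Xβ] ∈ I, X = 'e' })

Items with dot before 'e', with the dot advanced:
  [S → . e num S] → [S → e . num S]
Closure adds nothing (no advanced item has the dot before a non-terminal).

GOTO = { [S → e . num S] }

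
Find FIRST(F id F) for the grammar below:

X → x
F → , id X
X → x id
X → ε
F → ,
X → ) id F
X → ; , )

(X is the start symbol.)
{ ',' }

FIRST sets of the non-terminals involved (from the grammar, by fixed-point iteration):
  FIRST(F) = { ',' }

To compute FIRST(F id F), process the symbols left to right:
Symbol F is a non-terminal. Add FIRST(F) \ {ε} = { ',' }
F is not nullable (ε ∉ FIRST(F)), so stop here.
FIRST(F id F) = { ',' }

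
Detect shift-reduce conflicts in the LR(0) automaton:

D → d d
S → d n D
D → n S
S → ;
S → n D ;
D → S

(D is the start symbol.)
No shift-reduce conflicts

Augment with D' → D and build the canonical LR(0) collection (I0 = CLOSURE({[D' → . D]}), then GOTO on every symbol after a dot until no new states appear). It has 12 states:
  I0: { [D → . S], [D → . d d], [D → . n S], [D' → . D], [S → . ;], [S → . d n D], [S → . n D ;] }  — shift
  I1: { [S → ; .] }  — reduce
  I2: { [D' → D .] }  — accept
  I3: { [D → S .] }  — reduce
  I4: { [D → d . d], [S → d . n D] }  — shift
  I5: { [D → . S], [D → . d d], [D → . n S], [D → n . S], [S → . ;], [S → . d n D], [S → . n D ;], [S → n . D ;] }  — shift
  I6: { [S → n D . ;] }  — shift
  I7: { [D → S .], [D → n S .] }  — 2 reduces
  I8: { [S → n D ; .] }  — reduce
  I9: { [D → d d .] }  — reduce
  I10: { [D → . S], [D → . d d], [D → . n S], [S → . ;], [S → . d n D], [S → . n D ;], [S → d n . D] }  — shift
  I11: { [S → d n D .] }  — reduce

No state contains both a complete item and a shift item.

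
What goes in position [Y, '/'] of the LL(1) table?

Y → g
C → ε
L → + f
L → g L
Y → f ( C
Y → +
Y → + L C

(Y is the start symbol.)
To find M[Y, '/'], we find productions for Y where '/' is in the predict set (PREDICT(N → α) = (FIRST(α) \ {ε}) ∪ (FOLLOW(N) if α ⇒* ε)).

Y → g: PREDICT = { 'g' }
Y → f ( C: PREDICT = { 'f' }
Y → +: PREDICT = { '+' }
Y → + L C: PREDICT = { '+' }

M[Y, '/'] is empty (no production applies)

Answer: Empty (error entry)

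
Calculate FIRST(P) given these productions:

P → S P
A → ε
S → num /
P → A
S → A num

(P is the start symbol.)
{ 'num', ε }

FIRST sets of the other non-terminals involved (by the same procedure, iterated to a fixed point):
  FIRST(S) = { 'num' }
  FIRST(A) = { ε }

From P → S P:
  - S is a non-terminal: add FIRST(S) \ {ε} = { 'num' }
    S is not nullable, so stop
From P → A:
  - A is a non-terminal: add FIRST(A) \ {ε} = { }
    A is nullable and nothing follows, so the whole right-hand side can vanish: ε ∈ FIRST(P)

Collecting: FIRST(P) = { 'num', ε }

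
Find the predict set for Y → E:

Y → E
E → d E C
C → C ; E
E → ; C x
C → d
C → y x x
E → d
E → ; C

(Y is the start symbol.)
PREDICT(Y → E) = (FIRST(RHS) \ {ε}) ∪ (FOLLOW(Y) if ε ∈ FIRST(RHS), i.e. RHS ⇒* ε)
FIRST(E) = { ';', 'd' }
FIRST(E) = { ';', 'd' }
ε ∉ FIRST(E), so FOLLOW(Y) is not added.
PREDICT(Y → E) = { ';', 'd' }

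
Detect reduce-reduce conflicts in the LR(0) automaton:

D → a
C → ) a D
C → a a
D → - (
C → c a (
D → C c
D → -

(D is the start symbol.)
A reduce-reduce conflict occurs when an LR(0) state has two complete items [A → α .] and [B → β .] — both call for a reduction, and with no lookahead the parser cannot choose between them.

Augment with D' → D and build the canonical LR(0) collection (I0 = CLOSURE({[D' → . D]}), then GOTO on every symbol after a dot until no new states appear). It has 14 states:
  I0: { [C → . ) a D], [C → . a a], [C → . c a (], [D → . - (], [D → . -], [D → . C c], [D → . a], [D' → . D] }  — shift
  I1: { [C → ) . a D] }  — shift
  I2: { [D → - . (], [D → - .] }  — shift, reduce
  I3: { [D → C . c] }  — shift
  I4: { [D' → D .] }  — accept
  I5: { [C → a . a], [D → a .] }  — shift, reduce
  I6: { [C → c . a (] }  — shift
  I7: { [C → c a . (] }  — shift
  I8: { [C → c a ( .] }  — reduce
  I9: { [C → a a .] }  — reduce
  I10: { [D → C c .] }  — reduce
  I11: { [D → - ( .] }  — reduce
  I12: { [C → ) a . D], [C → . ) a D], [C → . a a], [C → . c a (], [D → . - (], [D → . -], [D → . C c], [D → . a] }  — shift
  I13: { [C → ) a D .] }  — reduce

No state contains more than one complete item.

Answer: No reduce-reduce conflicts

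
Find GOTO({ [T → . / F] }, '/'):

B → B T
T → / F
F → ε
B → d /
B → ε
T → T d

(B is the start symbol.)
GOTO(I, '/') = CLOSURE({ [A → αX.β] : [A → α.Xβ] ∈ I, X = '/' })

Items with dot before '/', with the dot advanced:
  [T → . / F] → [T → / . F]
Closure of the advanced items:
  [T → / . F] has the dot before F: add [F → .]

GOTO = { [F → .], [T → / . F] }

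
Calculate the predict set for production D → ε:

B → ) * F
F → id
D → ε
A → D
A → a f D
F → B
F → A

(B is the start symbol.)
PREDICT(D → ε) = (FIRST(RHS) \ {ε}) ∪ (FOLLOW(D) if ε ∈ FIRST(RHS), i.e. RHS ⇒* ε)
The right-hand side is ε (FIRST(ε) = { ε }), so the predict set is FOLLOW(D) = { $ }
PREDICT(D → ε) = { $ }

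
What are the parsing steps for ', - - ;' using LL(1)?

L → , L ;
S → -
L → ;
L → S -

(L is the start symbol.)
Stack is shown with the top on the left.

Stack    Input      Action
--------------------------
L $      , - - ; $  output L → , L ;
, L ; $  , - - ; $  match ','
L ; $    - - ; $    output L → S -
S - ; $  - - ; $    output S → -
- - ; $  - - ; $    match '-'
- ; $    - ; $      match '-'
; $      ; $        match ';'
$        $          accept

The string is accepted.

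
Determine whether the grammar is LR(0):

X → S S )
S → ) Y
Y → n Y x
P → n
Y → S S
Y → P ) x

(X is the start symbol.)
No. Shift-reduce conflict between [P → n .] and [P → . n]

Augment with X' → X and build the canonical LR(0) collection (I0 = CLOSURE({[X' → . X]}), then GOTO on every symbol after a dot until no new states appear). It has 15 states:
  I0: { [S → . ) Y], [X → . S S )], [X' → . X] }  — shift
  I1: { [P → . n], [S → ) . Y], [S → . ) Y], [Y → . P ) x], [Y → . S S], [Y → . n Y x] }  — shift
  I2: { [S → . ) Y], [X → S . S )] }  — shift
  I3: { [X' → X .] }  — accept
  I4: { [X → S S . )] }  — shift
  I5: { [X → S S ) .] }  — reduce
  I6: { [Y → P . ) x] }  — shift
  I7: { [S → . ) Y], [Y → S . S] }  — shift
  I8: { [S → ) Y .] }  — reduce
  I9: { [P → . n], [P → n .], [S → . ) Y], [Y → . P ) x], [Y → . S S], [Y → . n Y x], [Y → n . Y x] }  — shift, reduce
  I10: { [Y → n Y . x] }  — shift
  I11: { [Y → n Y x .] }  — reduce
  I12: { [Y → S S .] }  — reduce
  I13: { [Y → P ) . x] }  — shift
  I14: { [Y → P ) x .] }  — reduce

Conflict in state I9:
  Shift-reduce conflict between [P → n .] and [P → . n]
So the grammar is NOT LR(0).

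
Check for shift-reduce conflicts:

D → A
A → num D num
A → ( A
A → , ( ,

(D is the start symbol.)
Augment with D' → D and build the canonical LR(0) collection (I0 = CLOSURE({[D' → . D]}), then GOTO on every symbol after a dot until no new states appear). It has 11 states:
  I0: { [A → . ( A], [A → . , ( ,], [A → . num D num], [D → . A], [D' → . D] }  — shift
  I1: { [A → ( . A], [A → . ( A], [A → . , ( ,], [A → . num D num] }  — shift
  I2: { [A → , . ( ,] }  — shift
  I3: { [D → A .] }  — reduce
  I4: { [D' → D .] }  — accept
  I5: { [A → . ( A], [A → . , ( ,], [A → . num D num], [A → num . D num], [D → . A] }  — shift
  I6: { [A → num D . num] }  — shift
  I7: { [A → num D num .] }  — reduce
  I8: { [A → , ( . ,] }  — shift
  I9: { [A → , ( , .] }  — reduce
  I10: { [A → ( A .] }  — reduce

No state contains both a complete item and a shift item.

Answer: No shift-reduce conflicts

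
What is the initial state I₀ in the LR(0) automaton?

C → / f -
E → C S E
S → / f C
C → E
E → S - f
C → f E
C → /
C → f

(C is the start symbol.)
{ [C → . / f -], [C → . /], [C → . E], [C → . f E], [C → . f], [C' → . C], [E → . C S E], [E → . S - f], [S → . / f C] }

First, augment the grammar with C' → C
I₀ = CLOSURE({ [C' → . C] }):
  [C' → . C] has the dot before C: add [C → . / f -], [C → . E], [C → . f E], [C → . /], [C → . f]
  [C → . E] has the dot before E: add [E → . C S E], [E → . S - f]
  [E → . S - f] has the dot before S: add [S → . / f C]
No further items can be added.

I₀ = { [C → . / f -], [C → . /], [C → . E], [C → . f E], [C → . f], [C' → . C], [E → . C S E], [E → . S - f], [S → . / f C] }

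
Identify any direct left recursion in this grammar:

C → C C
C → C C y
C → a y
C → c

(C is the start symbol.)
Direct left recursion occurs when N → N α for some non-terminal N (the right-hand side begins with the left-hand side itself).

C → C C: LEFT RECURSIVE (starts with C)
C → C C y: LEFT RECURSIVE (starts with C)
C → a y: starts with a
C → c: starts with c

The grammar has direct left recursion on: C.

Answer: Yes, C is left-recursive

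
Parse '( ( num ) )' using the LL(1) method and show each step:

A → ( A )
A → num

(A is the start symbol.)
Stack is shown with the top on the left.

Stack      Input          Action
--------------------------------
A $        ( ( num ) ) $  output A → ( A )
( A ) $    ( ( num ) ) $  match '('
A ) $      ( num ) ) $    output A → ( A )
( A ) ) $  ( num ) ) $    match '('
A ) ) $    num ) ) $      output A → num
num ) ) $  num ) ) $      match 'num'
) ) $      ) ) $          match ')'
) $        ) $            match ')'
$          $              accept

The string is accepted.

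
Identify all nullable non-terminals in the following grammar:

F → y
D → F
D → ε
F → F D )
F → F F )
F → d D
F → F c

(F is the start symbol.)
ε-productions: D → ε
So D is immediately nullable.
No further non-terminal can be added: every production for the remaining non-terminals contains a terminal or a non-nullable non-terminal.
Nullable = { 'D' }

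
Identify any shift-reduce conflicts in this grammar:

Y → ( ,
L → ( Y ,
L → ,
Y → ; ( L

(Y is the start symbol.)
No shift-reduce conflicts

A shift-reduce conflict occurs when an LR(0) state has both:
  - a complete (reduce) item [A → α .] (dot at the end), and
  - a shift item [B → β . c γ] (dot before a terminal).

Augment with Y' → Y and build the canonical LR(0) collection (I0 = CLOSURE({[Y' → . Y]}), then GOTO on every symbol after a dot until no new states appear). It has 11 states:
  I0: { [Y → . ( ,], [Y → . ; ( L], [Y' → . Y] }  — shift
  I1: { [Y → ( . ,] }  — shift
  I2: { [Y → ; . ( L] }  — shift
  I3: { [Y' → Y .] }  — accept
  I4: { [L → . ( Y ,], [L → . ,], [Y → ; ( . L] }  — shift
  I5: { [L → ( . Y ,], [Y → . ( ,], [Y → . ; ( L] }  — shift
  I6: { [L → , .] }  — reduce
  I7: { [Y → ; ( L .] }  — reduce
  I8: { [L → ( Y . ,] }  — shift
  I9: { [L → ( Y , .] }  — reduce
  I10: { [Y → ( , .] }  — reduce

No state contains both a complete item and a shift item.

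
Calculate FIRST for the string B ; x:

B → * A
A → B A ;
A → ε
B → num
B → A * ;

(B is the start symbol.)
FIRST sets of the non-terminals involved (from the grammar, by fixed-point iteration):
  FIRST(B) = { '*', 'num' }

To compute FIRST(B ; x), process the symbols left to right:
Symbol B is a non-terminal. Add FIRST(B) \ {ε} = { '*', 'num' }
B is not nullable (ε ∉ FIRST(B)), so stop here.
FIRST(B ; x) = { '*', 'num' }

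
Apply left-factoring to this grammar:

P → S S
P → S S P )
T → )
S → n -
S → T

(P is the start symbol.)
P → S S P'
P' → ε
P' → P )
T → )
S → n -
S → T

Left-factoring transforms A → αβ₁ | αβ₂ into A → αA' and A' → β₁ | β₂
(α is the longest common prefix among the alternatives). Repeat until
no nonterminal has two alternatives with a common prefix.

Round 1: P has alternatives sharing prefix 'S S'. Introduce P': P → S S P'
  Add: P' → ε
  Add: P' → P )

No remaining common prefixes — done.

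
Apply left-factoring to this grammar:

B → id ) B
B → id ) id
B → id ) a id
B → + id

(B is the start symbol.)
Left-factoring transforms A → αβ₁ | αβ₂ into A → αA' and A' → β₁ | β₂
(α is the longest common prefix among the alternatives). Repeat until
no nonterminal has two alternatives with a common prefix.

Round 1: B has alternatives sharing prefix 'id )'. Introduce B': B → id ) B'
  Add: B' → B
  Add: B' → id
  Add: B' → a id

No remaining common prefixes — done.

Resulting grammar:
B → id ) B'
B' → B
B' → id
B' → a id
B → + id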